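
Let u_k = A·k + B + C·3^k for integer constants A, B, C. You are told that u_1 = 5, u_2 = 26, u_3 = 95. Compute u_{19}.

The three given values yield: A + B + 3C = 5; 2A + B + 9C = 26; 3A + B + 27C = 95.
Subtracting the first from the second: A + 6C = 21.
Subtracting the second from the third: A + 18C = 69.
Solving: C = 4, A = -3, then B = -4.
Hence u_{19} = -3·19 + (-4) + 4·1162261467 = 4649045807.

4649045807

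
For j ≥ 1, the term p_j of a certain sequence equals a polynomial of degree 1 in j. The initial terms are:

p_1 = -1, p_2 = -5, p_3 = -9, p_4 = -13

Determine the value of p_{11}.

-41

1st diffs: -4, -4, -4 (constant).
So p_j = -4j + 3.
Evaluating at j = 11 gives p_{11} = -41.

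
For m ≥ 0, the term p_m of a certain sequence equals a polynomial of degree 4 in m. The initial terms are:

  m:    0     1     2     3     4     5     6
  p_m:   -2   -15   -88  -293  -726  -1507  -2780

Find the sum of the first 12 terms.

1st diffs: -13, -73, -205, -433, -781, -1273.
2nd diffs: -60, -132, -228, -348, -492.
3rd diffs: -72, -96, -120, -144.
4th diffs: -24, -24, -24 (constant).
Newton forward-difference form: p_m = -2 + (-13)·C(m,1) + (-60)·C(m,2) + (-72)·C(m,3) + (-24)·C(m,4).
Continuing: …, -4713, -7498, -11351, -16512, …, p_{11} = -23245.
Summing m = 0..11 (12 terms) gives -68730.

-68730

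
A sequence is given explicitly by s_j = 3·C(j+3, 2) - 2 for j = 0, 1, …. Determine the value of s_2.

C(5, 2) = 10, so s_2 = 28.

28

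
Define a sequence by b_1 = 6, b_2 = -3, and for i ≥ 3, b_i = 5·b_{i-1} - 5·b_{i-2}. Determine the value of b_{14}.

Step forward from the initial values:
b_3 = -45, b_4 = -210, b_5 = -825, …, b_{11} = -1940625, b_{12} = -7021875, b_{13} = -25406250, b_{14} = -91921875.

-91921875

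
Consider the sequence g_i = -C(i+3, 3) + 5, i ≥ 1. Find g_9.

-215

C(12, 3) = 220, so g_9 = -215.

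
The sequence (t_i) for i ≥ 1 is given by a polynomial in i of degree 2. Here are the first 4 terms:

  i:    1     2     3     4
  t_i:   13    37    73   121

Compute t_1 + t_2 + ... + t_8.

1st diffs: 24, 36, 48.
2nd diffs: 12, 12 (constant).
So t_i = 6i^2 + 6i + 1.
Continuing: 181, 253, 337, 433.
Summing i = 1..8 (8 terms) gives 1448.

1448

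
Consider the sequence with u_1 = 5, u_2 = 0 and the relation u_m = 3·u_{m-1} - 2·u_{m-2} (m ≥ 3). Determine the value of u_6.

Compute successive terms:
u_3 = -10;  u_4 = -30;  u_5 = -70;  u_6 = -150.
(Characteristic roots are 2 and 1.)

-150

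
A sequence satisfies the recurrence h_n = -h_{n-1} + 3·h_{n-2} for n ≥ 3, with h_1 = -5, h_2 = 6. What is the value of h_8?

1182

Applying the relation repeatedly:
h_3 = -21;  h_4 = 39;  h_5 = -102;  h_6 = 219;  h_7 = -525;  h_8 = 1182.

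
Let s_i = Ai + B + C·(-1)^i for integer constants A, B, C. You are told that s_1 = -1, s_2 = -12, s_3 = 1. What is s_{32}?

At i = 1, 2, 3: A + B - C = -1; 2A + B + C = -12; 3A + B - C = 1.
Subtracting the first from the second: A + 2C = -11.
Subtracting the second from the third: A - 2C = 13.
Solving: C = -6, A = 1, then B = -8.
So s_i = 1·i + (-8) + (-6)·(-1)^i; at i=32 this is 18.

18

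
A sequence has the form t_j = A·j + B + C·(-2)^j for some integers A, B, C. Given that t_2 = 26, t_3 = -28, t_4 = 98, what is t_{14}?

81998

Plug in j = 2, 3, 4: 2A + B + 4C = 26; 3A + B - 8C = -28; 4A + B + 16C = 98.
Subtracting the first from the second: A - 12C = -54.
Subtracting the second from the third: A + 24C = 126.
Solving: C = 5, A = 6, then B = -6.
Hence t_{14} = 6·14 + (-6) + 5·16384 = 81998.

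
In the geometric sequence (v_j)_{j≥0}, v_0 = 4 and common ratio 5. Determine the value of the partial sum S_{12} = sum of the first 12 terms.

v_j = 4·5^(j-0).
S = 4·(5^12 - 1)/(5 - 1) = 4·(244140625 - 1)/(4) = 244140624.

244140624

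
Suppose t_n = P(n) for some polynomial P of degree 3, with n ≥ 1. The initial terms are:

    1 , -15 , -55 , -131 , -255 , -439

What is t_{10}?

1st diffs: -16, -40, -76, -124, -184.
2nd diffs: -24, -36, -48, -60.
3rd diffs: -12, -12, -12 (constant).
So t_n = -2n^3 - 2n + 5.
Evaluating at n = 10 gives t_{10} = -2015.

-2015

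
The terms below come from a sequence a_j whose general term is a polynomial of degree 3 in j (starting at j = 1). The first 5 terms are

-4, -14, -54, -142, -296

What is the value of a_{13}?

1st diffs: -10, -40, -88, -154.
2nd diffs: -30, -48, -66.
3rd diffs: -18, -18 (constant).
Newton forward-difference form: a_j = -4 + (-10)·C(j-1,1) + (-30)·C(j-1,2) + (-18)·C(j-1,3).
At j = 13: j-1 = 12, so a_{13} = -4 - 120 - 1980 - 3960 = -6064.

-6064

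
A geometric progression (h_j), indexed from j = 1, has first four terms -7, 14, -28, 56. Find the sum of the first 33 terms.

-20043180717

Common ratio r = -2.
h_j = (-7)·(-2)^(j-1).
S = (-7)·((-2)^33 - 1)/(-2 - 1) = (-7)·(-8589934592 - 1)/(-3) = -20043180717.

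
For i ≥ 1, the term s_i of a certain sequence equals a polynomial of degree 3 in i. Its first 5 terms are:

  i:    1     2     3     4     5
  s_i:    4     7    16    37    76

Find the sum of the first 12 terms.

4536

1st diffs: 3, 9, 21, 39.
2nd diffs: 6, 12, 18.
3rd diffs: 6, 6 (constant).
So s_i = i^3 - 3i^2 + 5i + 1.
Continuing: …, 139, 232, 361, 532, …, s_{12} = 1357.
Summing i = 1..12 (12 terms) gives 4536.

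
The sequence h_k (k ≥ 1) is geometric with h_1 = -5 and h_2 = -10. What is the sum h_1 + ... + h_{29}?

-2684354555

Common ratio r = 2.
h_k = (-5)·2^(k-1).
S = (-5)·(2^29 - 1)/(2 - 1) = (-5)·(536870912 - 1)/(1) = -2684354555.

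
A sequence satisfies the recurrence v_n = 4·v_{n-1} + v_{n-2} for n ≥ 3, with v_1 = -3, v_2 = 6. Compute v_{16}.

Iterate the recurrence:
v_3 = 21; v_4 = 90; v_5 = 381; …; v_{13} = 39504189; v_{14} = 167342430; v_{15} = 708873909; v_{16} = 3002838066.

3002838066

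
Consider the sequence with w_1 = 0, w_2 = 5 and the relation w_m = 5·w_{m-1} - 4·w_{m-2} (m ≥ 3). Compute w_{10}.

436905

Iterate the recurrence:
w_3 = 25  w_4 = 105  w_5 = 425  w_6 = 1705  w_7 = 6825  w_8 = 27305  w_9 = 109225  w_{10} = 436905.
(Characteristic roots are 4 and 1.)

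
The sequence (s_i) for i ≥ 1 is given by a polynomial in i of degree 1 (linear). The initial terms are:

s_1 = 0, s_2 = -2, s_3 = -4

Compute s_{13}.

1st diffs: -2, -2 (constant).
So s_i = -2i + 2.
Evaluating at i = 13 gives s_{13} = -24.

-24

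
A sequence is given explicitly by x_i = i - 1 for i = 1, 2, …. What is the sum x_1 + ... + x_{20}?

Over i = 1..20: Σi = 210.
Total = (1)·210 + (-1)·20 = 190.

190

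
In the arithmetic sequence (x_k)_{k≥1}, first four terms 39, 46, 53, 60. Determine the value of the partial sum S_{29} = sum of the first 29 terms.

Common difference d = 7.
x_k = 39 + (k - 1)·7.
x_{29} = 235; S = 29·(39 + 235)/2 = 3973.

3973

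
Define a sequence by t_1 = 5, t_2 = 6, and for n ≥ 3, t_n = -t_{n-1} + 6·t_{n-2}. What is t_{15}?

3895188

Applying the relation repeatedly:
t_3 = 24, t_4 = 12, t_5 = 132, …, t_{12} = -133116, t_{13} = 442356, t_{14} = -1241052, t_{15} = 3895188.
(Characteristic roots are 2 and -3.)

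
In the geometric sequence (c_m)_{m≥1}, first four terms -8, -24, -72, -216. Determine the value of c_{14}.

-12754584

Common ratio r = 3.
c_m = (-8)·3^(m-1).
c_{14} = (-8)·3^13 = -12754584.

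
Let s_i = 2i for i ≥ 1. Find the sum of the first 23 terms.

552

Over i = 1..23: Σi = 276.
Total = (2)·276 = 552.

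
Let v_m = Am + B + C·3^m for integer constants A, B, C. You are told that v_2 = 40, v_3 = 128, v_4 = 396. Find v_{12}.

2657180

At m = 2, 3, 4: 2A + B + 9C = 40; 3A + B + 27C = 128; 4A + B + 81C = 396.
Subtracting the first from the second: A + 18C = 88.
Subtracting the second from the third: A + 54C = 268.
Solving: C = 5, A = -2, then B = -1.
Hence v_{12} = -2·12 + (-1) + 5·531441 = 2657180.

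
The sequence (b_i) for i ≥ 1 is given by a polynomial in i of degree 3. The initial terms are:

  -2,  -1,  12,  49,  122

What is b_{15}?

1st diffs: 1, 13, 37, 73.
2nd diffs: 12, 24, 36.
3rd diffs: 12, 12 (constant).
So b_i = 2i^3 - 6i^2 + 5i - 3.
Evaluating at i = 15 gives b_{15} = 5472.

5472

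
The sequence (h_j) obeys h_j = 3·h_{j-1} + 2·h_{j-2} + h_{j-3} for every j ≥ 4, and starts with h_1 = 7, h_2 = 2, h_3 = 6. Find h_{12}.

836387

Step forward from the initial values:
h_4 = 29, h_5 = 101, h_6 = 367, h_7 = 1332, h_8 = 4831, h_9 = 17524, h_{10} = 63566, h_{11} = 230577, h_{12} = 836387.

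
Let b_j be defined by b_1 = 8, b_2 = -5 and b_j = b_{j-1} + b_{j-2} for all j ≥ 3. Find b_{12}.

Iterate the recurrence:
b_3 = 3; b_4 = -2; b_5 = 1; b_6 = -1; b_7 = 0; b_8 = -1; b_9 = -1; b_{10} = -2; b_{11} = -3; b_{12} = -5.

-5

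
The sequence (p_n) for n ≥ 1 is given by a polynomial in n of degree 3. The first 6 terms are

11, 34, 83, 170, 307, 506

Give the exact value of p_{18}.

1st diffs: 23, 49, 87, 137, 199.
2nd diffs: 26, 38, 50, 62.
3rd diffs: 12, 12, 12 (constant).
Newton forward-difference form: p_n = 11 + 23·C(n-1,1) + 26·C(n-1,2) + 12·C(n-1,3).
At n = 18: n-1 = 17, so p_{18} = 11 + 391 + 3536 + 8160 = 12098.

12098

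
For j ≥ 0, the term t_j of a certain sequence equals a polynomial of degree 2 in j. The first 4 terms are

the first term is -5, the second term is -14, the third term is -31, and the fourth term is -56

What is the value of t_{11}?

1st diffs: -9, -17, -25.
2nd diffs: -8, -8 (constant).
Newton forward-difference form: t_j = -5 + (-9)·C(j,1) + (-8)·C(j,2).
At j = 11: j = 11, so t_{11} = -5 - 99 - 440 = -544.

-544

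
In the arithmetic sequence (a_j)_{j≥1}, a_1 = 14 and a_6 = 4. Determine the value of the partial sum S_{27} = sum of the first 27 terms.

-324

Common difference d = (4 - 14) / (6 - 1) = -2.
a_j = 14 + (j - 1)·(-2).
a_{27} = -38; S = 27·(14 + (-38))/2 = -324.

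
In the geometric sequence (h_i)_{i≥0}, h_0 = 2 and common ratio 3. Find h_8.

13122

h_i = 2·3^(i-0).
h_8 = 2·3^8 = 13122.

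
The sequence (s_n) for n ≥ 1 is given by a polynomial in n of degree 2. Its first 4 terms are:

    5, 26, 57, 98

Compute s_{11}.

1st diffs: 21, 31, 41.
2nd diffs: 10, 10 (constant).
Newton forward-difference form: s_n = 5 + 21·C(n-1,1) + 10·C(n-1,2).
At n = 11: n-1 = 10, so s_{11} = 5 + 210 + 450 = 665.

665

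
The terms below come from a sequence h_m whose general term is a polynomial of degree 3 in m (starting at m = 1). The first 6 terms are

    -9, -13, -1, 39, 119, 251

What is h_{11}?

2111

1st diffs: -4, 12, 40, 80, 132.
2nd diffs: 16, 28, 40, 52.
3rd diffs: 12, 12, 12 (constant).
Newton forward-difference form: h_m = -9 + (-4)·C(m-1,1) + 16·C(m-1,2) + 12·C(m-1,3).
At m = 11: m-1 = 10, so h_{11} = -9 - 40 + 720 + 1440 = 2111.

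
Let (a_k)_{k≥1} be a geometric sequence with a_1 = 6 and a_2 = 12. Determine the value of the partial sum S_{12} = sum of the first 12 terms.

Common ratio r = 2.
a_k = 6·2^(k-1).
S = 6·(2^12 - 1)/(2 - 1) = 6·(4096 - 1)/(1) = 24570.

24570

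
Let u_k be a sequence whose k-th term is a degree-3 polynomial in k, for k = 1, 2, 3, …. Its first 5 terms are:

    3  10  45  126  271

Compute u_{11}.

3493

1st diffs: 7, 35, 81, 145.
2nd diffs: 28, 46, 64.
3rd diffs: 18, 18 (constant).
Newton forward-difference form: u_k = 3 + 7·C(k-1,1) + 28·C(k-1,2) + 18·C(k-1,3).
At k = 11: k-1 = 10, so u_{11} = 3 + 70 + 1260 + 2160 = 3493.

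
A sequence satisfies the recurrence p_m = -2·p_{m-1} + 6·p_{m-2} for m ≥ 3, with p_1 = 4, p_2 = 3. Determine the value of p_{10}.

-76752

Step forward from the initial values:
p_3 = 18, p_4 = -18, p_5 = 144, p_6 = -396, p_7 = 1656, p_8 = -5688, p_9 = 21312, p_{10} = -76752.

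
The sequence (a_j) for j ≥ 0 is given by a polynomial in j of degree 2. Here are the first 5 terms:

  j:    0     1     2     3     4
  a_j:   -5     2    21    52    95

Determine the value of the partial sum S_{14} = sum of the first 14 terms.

4935

1st diffs: 7, 19, 31, 43.
2nd diffs: 12, 12, 12 (constant).
Newton forward-difference form: a_j = -5 + 7·C(j,1) + 12·C(j,2).
Continuing: …, 150, 217, 296, 387, …, a_{13} = 1022.
Summing j = 0..13 (14 terms) gives 4935.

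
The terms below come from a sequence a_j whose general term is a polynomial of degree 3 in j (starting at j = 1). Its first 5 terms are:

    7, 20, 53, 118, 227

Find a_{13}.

4123

1st diffs: 13, 33, 65, 109.
2nd diffs: 20, 32, 44.
3rd diffs: 12, 12 (constant).
Newton forward-difference form: a_j = 7 + 13·C(j-1,1) + 20·C(j-1,2) + 12·C(j-1,3).
At j = 13: j-1 = 12, so a_{13} = 7 + 156 + 1320 + 2640 = 4123.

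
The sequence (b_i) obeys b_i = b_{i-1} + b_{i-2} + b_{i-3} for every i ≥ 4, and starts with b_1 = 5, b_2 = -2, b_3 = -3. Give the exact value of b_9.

-47

b_4 = 0  b_5 = -5  b_6 = -8  b_7 = -13  b_8 = -26  b_9 = -47.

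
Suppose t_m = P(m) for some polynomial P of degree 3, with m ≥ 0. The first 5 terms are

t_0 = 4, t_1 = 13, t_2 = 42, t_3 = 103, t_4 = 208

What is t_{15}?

1st diffs: 9, 29, 61, 105.
2nd diffs: 20, 32, 44.
3rd diffs: 12, 12 (constant).
Newton forward-difference form: t_m = 4 + 9·C(m,1) + 20·C(m,2) + 12·C(m,3).
At m = 15: m = 15, so t_{15} = 4 + 135 + 2100 + 5460 = 7699.

7699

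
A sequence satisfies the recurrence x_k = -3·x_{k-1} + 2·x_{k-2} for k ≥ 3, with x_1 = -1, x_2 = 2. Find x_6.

Compute successive terms:
x_3 = -8; x_4 = 28; x_5 = -100; x_6 = 356.

356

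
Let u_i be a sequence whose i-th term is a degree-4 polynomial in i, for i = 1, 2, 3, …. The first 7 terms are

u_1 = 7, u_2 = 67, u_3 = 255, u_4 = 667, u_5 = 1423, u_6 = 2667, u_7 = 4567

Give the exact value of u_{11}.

1st diffs: 60, 188, 412, 756, 1244, 1900.
2nd diffs: 128, 224, 344, 488, 656.
3rd diffs: 96, 120, 144, 168.
4th diffs: 24, 24, 24 (constant).
Newton forward-difference form: u_i = 7 + 60·C(i-1,1) + 128·C(i-1,2) + 96·C(i-1,3) + 24·C(i-1,4).
At i = 11: i-1 = 10, so u_{11} = 7 + 600 + 5760 + 11520 + 5040 = 22927.

22927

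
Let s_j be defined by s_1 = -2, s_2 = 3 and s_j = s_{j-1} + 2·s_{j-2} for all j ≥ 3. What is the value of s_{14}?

2733

s_3 = -1  s_4 = 5  s_5 = 3  …  s_{11} = 339  s_{12} = 685  s_{13} = 1363  s_{14} = 2733.
(Characteristic roots are 2 and -1.)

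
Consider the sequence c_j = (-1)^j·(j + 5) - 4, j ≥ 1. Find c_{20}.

(-1)^20 = 1; j + 5 at j=20 is 25; so c_{20} = 21.

21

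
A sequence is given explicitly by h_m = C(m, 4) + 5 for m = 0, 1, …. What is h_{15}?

C(15, 4) = 1365, so h_{15} = 1370.

1370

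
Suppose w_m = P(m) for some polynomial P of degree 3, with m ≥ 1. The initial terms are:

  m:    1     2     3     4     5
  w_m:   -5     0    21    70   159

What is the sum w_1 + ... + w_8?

1836

1st diffs: 5, 21, 49, 89.
2nd diffs: 16, 28, 40.
3rd diffs: 12, 12 (constant).
Newton forward-difference form: w_m = -5 + 5·C(m-1,1) + 16·C(m-1,2) + 12·C(m-1,3).
Continuing: 300, 505, 786.
Summing m = 1..8 (8 terms) gives 1836.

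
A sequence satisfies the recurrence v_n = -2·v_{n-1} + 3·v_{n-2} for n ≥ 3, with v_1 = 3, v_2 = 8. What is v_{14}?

1992908

Compute successive terms:
v_3 = -7, v_4 = 38, v_5 = -97, …, v_{11} = -73807, v_{12} = 221438, v_{13} = -664297, v_{14} = 1992908.
(Characteristic roots are 1 and -3.)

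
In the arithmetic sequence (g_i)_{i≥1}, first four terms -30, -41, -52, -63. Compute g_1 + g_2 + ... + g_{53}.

Common difference d = -11.
g_i = -30 + (i - 1)·(-11).
g_{53} = -602; S = 53·(-30 + (-602))/2 = -16748.

-16748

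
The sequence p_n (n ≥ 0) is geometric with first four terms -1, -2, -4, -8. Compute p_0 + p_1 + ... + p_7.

-255

Common ratio r = 2.
p_n = (-1)·2^(n-0).
S = (-1)·(2^8 - 1)/(2 - 1) = (-1)·(256 - 1)/(1) = -255.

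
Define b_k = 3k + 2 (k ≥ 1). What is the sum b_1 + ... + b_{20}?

Over k = 1..20: Σk = 210.
Total = (3)·210 + (2)·20 = 670.

670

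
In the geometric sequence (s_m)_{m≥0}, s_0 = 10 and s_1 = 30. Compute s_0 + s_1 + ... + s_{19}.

Common ratio r = 3.
s_m = 10·3^(m-0).
S = 10·(3^20 - 1)/(3 - 1) = 10·(3486784401 - 1)/(2) = 17433922000.

17433922000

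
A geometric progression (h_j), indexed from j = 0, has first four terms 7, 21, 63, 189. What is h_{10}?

413343

Common ratio r = 3.
h_j = 7·3^(j-0).
h_{10} = 7·3^10 = 413343.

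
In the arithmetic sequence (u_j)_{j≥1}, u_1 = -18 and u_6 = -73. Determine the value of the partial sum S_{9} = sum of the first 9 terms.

-558

Common difference d = (-73 - (-18)) / (6 - 1) = -11.
u_j = -18 + (j - 1)·(-11).
u_9 = -106; S = 9·(-18 + (-106))/2 = -558.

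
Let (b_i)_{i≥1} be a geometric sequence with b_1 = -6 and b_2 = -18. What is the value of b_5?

-486

Common ratio r = 3.
b_i = (-6)·3^(i-1).
b_5 = (-6)·3^4 = -486.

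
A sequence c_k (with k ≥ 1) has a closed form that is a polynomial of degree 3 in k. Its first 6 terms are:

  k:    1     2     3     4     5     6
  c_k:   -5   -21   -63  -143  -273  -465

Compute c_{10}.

1st diffs: -16, -42, -80, -130, -192.
2nd diffs: -26, -38, -50, -62.
3rd diffs: -12, -12, -12 (constant).
Newton forward-difference form: c_k = -5 + (-16)·C(k-1,1) + (-26)·C(k-1,2) + (-12)·C(k-1,3).
At k = 10: k-1 = 9, so c_{10} = -5 - 144 - 936 - 1008 = -2093.

-2093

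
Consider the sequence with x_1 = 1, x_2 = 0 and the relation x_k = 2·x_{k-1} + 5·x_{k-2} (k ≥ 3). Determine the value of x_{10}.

Compute successive terms:
x_3 = 5, x_4 = 10, x_5 = 45, x_6 = 140, x_7 = 505, x_8 = 1710, x_9 = 5945, x_{10} = 20440.

20440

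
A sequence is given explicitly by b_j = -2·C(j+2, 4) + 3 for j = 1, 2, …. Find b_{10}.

C(12, 4) = 495, so b_{10} = -987.

-987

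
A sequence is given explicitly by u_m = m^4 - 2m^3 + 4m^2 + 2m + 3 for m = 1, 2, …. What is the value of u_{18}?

u_{18} = 1·18^4 - 2·18^3 + 4·18^2 + 2·18 + 3 = 94647.

94647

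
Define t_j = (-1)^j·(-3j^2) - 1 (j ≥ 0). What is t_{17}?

(-1)^17 = -1; -3j^2 at j=17 is -867; so t_{17} = 866.

866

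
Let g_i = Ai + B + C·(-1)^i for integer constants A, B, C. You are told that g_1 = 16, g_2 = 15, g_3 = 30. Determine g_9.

Write the equations: A + B - C = 16; 2A + B + C = 15; 3A + B - C = 30.
Subtracting the first from the second: A + 2C = -1.
Subtracting the second from the third: A - 2C = 15.
Solving: C = -4, A = 7, then B = 5.
Therefore g_9 = 63 + 5 + (-4)·(-1) = 72.

72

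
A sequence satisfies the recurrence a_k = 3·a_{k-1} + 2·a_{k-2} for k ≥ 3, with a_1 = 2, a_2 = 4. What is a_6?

a_3 = 16; a_4 = 56; a_5 = 200; a_6 = 712.

712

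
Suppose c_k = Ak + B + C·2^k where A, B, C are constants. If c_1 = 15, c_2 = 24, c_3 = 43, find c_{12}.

Plug in k = 1, 2, 3: A + B + 2C = 15; 2A + B + 4C = 24; 3A + B + 8C = 43.
Subtracting the first from the second: A + 2C = 9.
Subtracting the second from the third: A + 4C = 19.
Solving: C = 5, A = -1, then B = 6.
So c_k = -1·k + 6 + 5·2^k; at k=12 this is 20474.

20474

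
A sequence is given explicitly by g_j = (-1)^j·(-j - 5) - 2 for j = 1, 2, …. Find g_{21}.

24

(-1)^21 = -1; -j - 5 at j=21 is -26; so g_{21} = 24.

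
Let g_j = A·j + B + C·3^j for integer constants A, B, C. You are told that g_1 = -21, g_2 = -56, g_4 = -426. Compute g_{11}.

The three given values yield: A + B + 3C = -21; 2A + B + 9C = -56; 4A + B + 81C = -426.
Subtracting the first from the second: A + 6C = -35.
Subtracting the second from the third: 2A + 72C = -370.
Solving: C = -5, A = -5, then B = -1.
So g_j = -5·j + (-1) + (-5)·3^j; at j=11 this is -885791.

-885791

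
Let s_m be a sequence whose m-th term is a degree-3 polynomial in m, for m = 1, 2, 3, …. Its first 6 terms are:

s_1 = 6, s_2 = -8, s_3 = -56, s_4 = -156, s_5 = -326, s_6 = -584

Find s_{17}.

-14378

1st diffs: -14, -48, -100, -170, -258.
2nd diffs: -34, -52, -70, -88.
3rd diffs: -18, -18, -18 (constant).
Newton forward-difference form: s_m = 6 + (-14)·C(m-1,1) + (-34)·C(m-1,2) + (-18)·C(m-1,3).
At m = 17: m-1 = 16, so s_{17} = 6 - 224 - 4080 - 10080 = -14378.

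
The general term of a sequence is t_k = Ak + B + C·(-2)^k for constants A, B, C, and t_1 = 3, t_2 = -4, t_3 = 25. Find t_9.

The three given values yield: A + B - 2C = 3; 2A + B + 4C = -4; 3A + B - 8C = 25.
Subtracting the first from the second: A + 6C = -7.
Subtracting the second from the third: A - 12C = 29.
Solving: C = -2, A = 5, then B = -6.
Hence t_9 = 5·9 + (-6) + (-2)·(-512) = 1063.

1063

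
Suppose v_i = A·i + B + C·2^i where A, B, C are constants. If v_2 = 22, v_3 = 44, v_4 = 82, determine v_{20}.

At i = 2, 3, 4: 2A + B + 4C = 22; 3A + B + 8C = 44; 4A + B + 16C = 82.
Subtracting the first from the second: A + 4C = 22.
Subtracting the second from the third: A + 8C = 38.
Solving: C = 4, A = 6, then B = -6.
So v_i = 6·i + (-6) + 4·2^i; at i=20 this is 4194418.

4194418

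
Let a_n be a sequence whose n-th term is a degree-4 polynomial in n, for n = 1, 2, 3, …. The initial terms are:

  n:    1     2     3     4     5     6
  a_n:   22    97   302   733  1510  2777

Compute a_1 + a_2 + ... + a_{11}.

1st diffs: 75, 205, 431, 777, 1267.
2nd diffs: 130, 226, 346, 490.
3rd diffs: 96, 120, 144.
4th diffs: 24, 24 (constant).
So a_n = n^4 + 6n^3 + 4n^2 + 6n + 5.
Continuing: …, 4702, 7477, 11318, 16465, …, a_{11} = 23182.
Summing n = 1..11 (11 terms) gives 68585.

68585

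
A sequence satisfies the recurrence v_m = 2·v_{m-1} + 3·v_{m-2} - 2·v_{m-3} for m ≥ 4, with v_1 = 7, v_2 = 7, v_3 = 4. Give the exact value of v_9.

1940

v_4 = 15, v_5 = 28, v_6 = 93, v_7 = 240, v_8 = 703, v_9 = 1940.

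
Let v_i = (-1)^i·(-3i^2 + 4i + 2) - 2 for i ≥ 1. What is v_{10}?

(-1)^10 = 1; -3i^2 + 4i + 2 at i=10 is -258; so v_{10} = -260.

-260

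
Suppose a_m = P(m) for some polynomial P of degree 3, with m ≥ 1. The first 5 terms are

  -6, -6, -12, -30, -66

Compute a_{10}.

1st diffs: 0, -6, -18, -36.
2nd diffs: -6, -12, -18.
3rd diffs: -6, -6 (constant).
Newton forward-difference form: a_m = -6 + (-6)·C(m-1,2) + (-6)·C(m-1,3).
At m = 10: m-1 = 9, so a_{10} = -6 - 216 - 504 = -726.

-726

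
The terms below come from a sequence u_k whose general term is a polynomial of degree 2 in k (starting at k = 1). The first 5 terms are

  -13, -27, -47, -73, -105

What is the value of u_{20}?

1st diffs: -14, -20, -26, -32.
2nd diffs: -6, -6, -6 (constant).
Newton forward-difference form: u_k = -13 + (-14)·C(k-1,1) + (-6)·C(k-1,2).
At k = 20: k-1 = 19, so u_{20} = -13 - 266 - 1026 = -1305.

-1305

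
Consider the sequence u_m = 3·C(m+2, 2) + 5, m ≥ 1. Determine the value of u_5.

68

C(7, 2) = 21, so u_5 = 68.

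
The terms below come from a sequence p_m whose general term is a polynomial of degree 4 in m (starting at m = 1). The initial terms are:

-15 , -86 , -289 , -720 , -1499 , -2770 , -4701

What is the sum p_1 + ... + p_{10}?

1st diffs: -71, -203, -431, -779, -1271, -1931.
2nd diffs: -132, -228, -348, -492, -660.
3rd diffs: -96, -120, -144, -168.
4th diffs: -24, -24, -24 (constant).
Newton forward-difference form: p_m = -15 + (-71)·C(m-1,1) + (-132)·C(m-1,2) + (-96)·C(m-1,3) + (-24)·C(m-1,4).
Continuing: -7484, -11335, -16494.
Summing m = 1..10 (10 terms) gives -45393.

-45393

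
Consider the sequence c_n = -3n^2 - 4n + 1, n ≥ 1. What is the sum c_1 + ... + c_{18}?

Over n = 1..18: Σn = 171, Σn² = 2109.
Total = (-3)·2109 + (-4)·171 + (1)·18 = -6993.

-6993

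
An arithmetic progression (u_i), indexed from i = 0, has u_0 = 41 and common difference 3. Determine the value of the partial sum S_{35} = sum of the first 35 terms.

u_i = 41 + (i - 0)·3.
u_{34} = 143; S = 35·(41 + 143)/2 = 3220.

3220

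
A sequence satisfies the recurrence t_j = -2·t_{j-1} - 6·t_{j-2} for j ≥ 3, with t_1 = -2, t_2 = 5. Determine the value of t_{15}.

Iterate the recurrence:
t_3 = 2; t_4 = -34; t_5 = 56; …; t_{12} = 40160; t_{13} = -89728; t_{14} = -61504; t_{15} = 661376.

661376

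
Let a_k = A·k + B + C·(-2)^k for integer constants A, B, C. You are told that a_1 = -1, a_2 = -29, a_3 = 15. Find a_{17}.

The three given values yield: A + B - 2C = -1; 2A + B + 4C = -29; 3A + B - 8C = 15.
Subtracting the first from the second: A + 6C = -28.
Subtracting the second from the third: A - 12C = 44.
Solving: C = -4, A = -4, then B = -5.
So a_k = -4·k + (-5) + (-4)·(-2)^k; at k=17 this is 524215.

524215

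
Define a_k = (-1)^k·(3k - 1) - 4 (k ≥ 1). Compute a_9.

-30

(-1)^9 = -1; 3k - 1 at k=9 is 26; so a_9 = -30.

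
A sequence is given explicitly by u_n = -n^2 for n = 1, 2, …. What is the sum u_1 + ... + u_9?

-285

Over n = 1..9: Σn = 45, Σn² = 285.
Total = (-1)·285 = -285.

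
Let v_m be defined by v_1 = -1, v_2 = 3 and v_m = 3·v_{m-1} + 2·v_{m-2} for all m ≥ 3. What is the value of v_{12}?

691707

Iterate the recurrence:
v_3 = 7; v_4 = 27; v_5 = 95; v_6 = 339; v_7 = 1207; v_8 = 4299; v_9 = 15311; v_{10} = 54531; v_{11} = 194215; v_{12} = 691707.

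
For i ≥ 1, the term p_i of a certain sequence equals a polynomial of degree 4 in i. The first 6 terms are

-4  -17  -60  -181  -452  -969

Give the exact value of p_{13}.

1st diffs: -13, -43, -121, -271, -517.
2nd diffs: -30, -78, -150, -246.
3rd diffs: -48, -72, -96.
4th diffs: -24, -24 (constant).
Newton forward-difference form: p_i = -4 + (-13)·C(i-1,1) + (-30)·C(i-1,2) + (-48)·C(i-1,3) + (-24)·C(i-1,4).
At i = 13: i-1 = 12, so p_{13} = -4 - 156 - 1980 - 10560 - 11880 = -24580.

-24580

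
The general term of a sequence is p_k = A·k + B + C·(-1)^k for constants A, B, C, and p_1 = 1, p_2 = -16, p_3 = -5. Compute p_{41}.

-119

Write the equations: A + B - C = 1; 2A + B + C = -16; 3A + B - C = -5.
Subtracting the first from the second: A + 2C = -17.
Subtracting the second from the third: A - 2C = 11.
Solving: C = -7, A = -3, then B = -3.
Hence p_{41} = -3·41 + (-3) + (-7)·(-1) = -119.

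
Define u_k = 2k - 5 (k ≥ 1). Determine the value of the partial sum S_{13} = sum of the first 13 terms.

117

Over k = 1..13: Σk = 91.
Total = (2)·91 + (-5)·13 = 117.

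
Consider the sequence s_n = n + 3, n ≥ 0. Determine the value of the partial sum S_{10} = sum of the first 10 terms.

75

Over n = 0..9: Σn = 45.
Total = (1)·45 + (3)·10 = 75.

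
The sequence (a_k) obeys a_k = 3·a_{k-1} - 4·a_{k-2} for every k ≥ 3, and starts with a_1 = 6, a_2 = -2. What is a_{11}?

-3294

a_3 = -30  a_4 = -82  a_5 = -126  a_6 = -50  a_7 = 354  a_8 = 1262  a_9 = 2370  a_{10} = 2062  a_{11} = -3294.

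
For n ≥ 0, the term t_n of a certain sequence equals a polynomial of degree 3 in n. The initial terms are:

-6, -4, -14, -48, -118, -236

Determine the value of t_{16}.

-8134

1st diffs: 2, -10, -34, -70, -118.
2nd diffs: -12, -24, -36, -48.
3rd diffs: -12, -12, -12 (constant).
Newton forward-difference form: t_n = -6 + 2·C(n,1) + (-12)·C(n,2) + (-12)·C(n,3).
At n = 16: n = 16, so t_{16} = -6 + 32 - 1440 - 6720 = -8134.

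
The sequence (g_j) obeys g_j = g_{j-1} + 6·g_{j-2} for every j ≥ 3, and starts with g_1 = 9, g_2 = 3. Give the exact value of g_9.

g_3 = 57; g_4 = 75; g_5 = 417; g_6 = 867; g_7 = 3369; g_8 = 8571; g_9 = 28785.
(Characteristic roots are 3 and -2.)

28785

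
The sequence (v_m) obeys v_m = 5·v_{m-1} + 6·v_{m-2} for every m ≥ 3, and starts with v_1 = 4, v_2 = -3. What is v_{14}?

Step forward from the initial values:
v_3 = 9, v_4 = 27, v_5 = 189, …, v_{11} = 8638029, v_{12} = 51828147, v_{13} = 310968909, v_{14} = 1865813427.
(Characteristic roots are 6 and -1.)

1865813427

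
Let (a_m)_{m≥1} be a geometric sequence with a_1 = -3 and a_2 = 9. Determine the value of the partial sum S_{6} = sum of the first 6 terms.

546

Common ratio r = -3.
a_m = (-3)·(-3)^(m-1).
S = (-3)·((-3)^6 - 1)/(-3 - 1) = (-3)·(729 - 1)/(-4) = 546.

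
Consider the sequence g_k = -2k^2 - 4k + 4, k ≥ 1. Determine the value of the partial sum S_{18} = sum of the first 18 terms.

-4830

Over k = 1..18: Σk = 171, Σk² = 2109.
Total = (-2)·2109 + (-4)·171 + (4)·18 = -4830.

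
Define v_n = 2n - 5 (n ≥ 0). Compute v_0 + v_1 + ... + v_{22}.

391

Over n = 0..22: Σn = 253.
Total = (2)·253 + (-5)·23 = 391.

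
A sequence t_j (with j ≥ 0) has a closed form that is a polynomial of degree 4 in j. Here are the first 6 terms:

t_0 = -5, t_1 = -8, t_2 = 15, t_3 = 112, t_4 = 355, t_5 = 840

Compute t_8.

5067

1st diffs: -3, 23, 97, 243, 485.
2nd diffs: 26, 74, 146, 242.
3rd diffs: 48, 72, 96.
4th diffs: 24, 24 (constant).
Newton forward-difference form: t_j = -5 + (-3)·C(j,1) + 26·C(j,2) + 48·C(j,3) + 24·C(j,4).
At j = 8: j = 8, so t_8 = -5 - 24 + 728 + 2688 + 1680 = 5067.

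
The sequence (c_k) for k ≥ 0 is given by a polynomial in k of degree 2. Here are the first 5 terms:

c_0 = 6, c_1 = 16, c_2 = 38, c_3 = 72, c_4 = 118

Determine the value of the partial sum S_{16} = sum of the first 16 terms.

1st diffs: 10, 22, 34, 46.
2nd diffs: 12, 12, 12 (constant).
Newton forward-difference form: c_k = 6 + 10·C(k,1) + 12·C(k,2).
Continuing: …, 176, 246, 328, 422, …, c_{15} = 1416.
Summing k = 0..15 (16 terms) gives 8016.

8016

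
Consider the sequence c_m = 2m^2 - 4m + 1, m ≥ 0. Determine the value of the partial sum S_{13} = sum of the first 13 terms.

1001

Over m = 0..12: Σm = 78, Σm² = 650.
Total = (2)·650 + (-4)·78 + (1)·13 = 1001.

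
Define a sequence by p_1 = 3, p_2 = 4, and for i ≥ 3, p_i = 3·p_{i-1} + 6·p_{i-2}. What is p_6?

2250

Applying the relation repeatedly:
p_3 = 30; p_4 = 114; p_5 = 522; p_6 = 2250.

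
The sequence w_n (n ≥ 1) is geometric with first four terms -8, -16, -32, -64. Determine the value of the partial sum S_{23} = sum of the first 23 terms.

Common ratio r = 2.
w_n = (-8)·2^(n-1).
S = (-8)·(2^23 - 1)/(2 - 1) = (-8)·(8388608 - 1)/(1) = -67108856.

-67108856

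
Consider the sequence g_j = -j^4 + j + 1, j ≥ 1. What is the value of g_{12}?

g_{12} = -1·12^4 + 1·12 + 1 = -20723.

-20723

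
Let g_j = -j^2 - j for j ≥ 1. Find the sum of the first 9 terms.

-330

Over j = 1..9: Σj = 45, Σj² = 285.
Total = (-1)·285 + (-1)·45 = -330.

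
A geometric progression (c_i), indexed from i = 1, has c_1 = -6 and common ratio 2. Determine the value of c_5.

-96

c_i = (-6)·2^(i-1).
c_5 = (-6)·2^4 = -96.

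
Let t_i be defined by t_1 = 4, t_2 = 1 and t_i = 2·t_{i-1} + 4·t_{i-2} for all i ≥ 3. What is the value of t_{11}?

Step forward from the initial values:
t_3 = 18  t_4 = 40  t_5 = 152  t_6 = 464  t_7 = 1536  t_8 = 4928  t_9 = 16000  t_{10} = 51712  t_{11} = 167424.

167424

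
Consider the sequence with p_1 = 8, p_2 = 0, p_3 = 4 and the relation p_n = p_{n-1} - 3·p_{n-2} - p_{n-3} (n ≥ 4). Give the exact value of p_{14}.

p_4 = -4;  p_5 = -16;  p_6 = -8;  …;  p_{11} = -300;  p_{12} = 748;  p_{13} = 1984;  p_{14} = 40.

40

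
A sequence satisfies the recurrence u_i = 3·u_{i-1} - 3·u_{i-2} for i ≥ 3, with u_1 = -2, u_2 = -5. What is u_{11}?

u_3 = -9; u_4 = -12; u_5 = -9; u_6 = 9; u_7 = 54; u_8 = 135; u_9 = 243; u_{10} = 324; u_{11} = 243.

243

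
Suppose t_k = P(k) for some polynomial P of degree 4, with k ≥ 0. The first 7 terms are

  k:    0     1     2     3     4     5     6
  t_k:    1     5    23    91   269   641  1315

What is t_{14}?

1st diffs: 4, 18, 68, 178, 372, 674.
2nd diffs: 14, 50, 110, 194, 302.
3rd diffs: 36, 60, 84, 108.
4th diffs: 24, 24, 24 (constant).
Newton forward-difference form: t_k = 1 + 4·C(k,1) + 14·C(k,2) + 36·C(k,3) + 24·C(k,4).
At k = 14: k = 14, so t_{14} = 1 + 56 + 1274 + 13104 + 24024 = 38459.

38459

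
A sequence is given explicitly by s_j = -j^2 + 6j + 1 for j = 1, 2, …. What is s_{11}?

s_{11} = -1·11^2 + 6·11 + 1 = -54.

-54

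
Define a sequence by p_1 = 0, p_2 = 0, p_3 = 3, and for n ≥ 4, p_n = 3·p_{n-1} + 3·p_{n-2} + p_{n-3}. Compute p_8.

Applying the relation repeatedly:
p_4 = 9, p_5 = 36, p_6 = 138, p_7 = 531, p_8 = 2043.

2043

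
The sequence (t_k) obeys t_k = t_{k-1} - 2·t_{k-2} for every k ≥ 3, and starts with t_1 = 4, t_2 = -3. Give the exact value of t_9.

Iterate the recurrence:
t_3 = -11, t_4 = -5, t_5 = 17, t_6 = 27, t_7 = -7, t_8 = -61, t_9 = -47.

-47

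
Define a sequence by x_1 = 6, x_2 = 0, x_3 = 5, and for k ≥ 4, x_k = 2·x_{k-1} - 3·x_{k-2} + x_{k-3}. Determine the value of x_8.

Compute successive terms:
x_4 = 16, x_5 = 17, x_6 = -9, x_7 = -53, x_8 = -62.

-62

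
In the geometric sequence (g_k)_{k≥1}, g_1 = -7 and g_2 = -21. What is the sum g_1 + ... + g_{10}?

Common ratio r = 3.
g_k = (-7)·3^(k-1).
S = (-7)·(3^10 - 1)/(3 - 1) = (-7)·(59049 - 1)/(2) = -206668.

-206668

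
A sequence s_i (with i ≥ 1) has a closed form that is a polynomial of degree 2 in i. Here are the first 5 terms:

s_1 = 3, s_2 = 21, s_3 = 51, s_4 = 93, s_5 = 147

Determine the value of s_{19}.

2163

1st diffs: 18, 30, 42, 54.
2nd diffs: 12, 12, 12 (constant).
Newton forward-difference form: s_i = 3 + 18·C(i-1,1) + 12·C(i-1,2).
At i = 19: i-1 = 18, so s_{19} = 3 + 324 + 1836 = 2163.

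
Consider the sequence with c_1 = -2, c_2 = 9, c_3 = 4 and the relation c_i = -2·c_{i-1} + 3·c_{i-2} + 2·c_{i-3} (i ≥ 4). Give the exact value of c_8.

c_4 = 15, c_5 = 0, c_6 = 53, c_7 = -76, c_8 = 311.

311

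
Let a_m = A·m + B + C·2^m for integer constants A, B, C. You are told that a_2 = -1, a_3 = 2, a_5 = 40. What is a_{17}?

The three given values yield: 2A + B + 4C = -1; 3A + B + 8C = 2; 5A + B + 32C = 40.
Subtracting the first from the second: A + 4C = 3.
Subtracting the second from the third: 2A + 24C = 38.
Solving: C = 2, A = -5, then B = 1.
Therefore a_{17} = -85 + 1 + 2·131072 = 262060.

262060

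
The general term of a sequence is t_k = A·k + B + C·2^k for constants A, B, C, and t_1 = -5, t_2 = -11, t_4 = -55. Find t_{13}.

-32741

At k = 1, 2, 4: A + B + 2C = -5; 2A + B + 4C = -11; 4A + B + 16C = -55.
Subtracting the first from the second: A + 2C = -6.
Subtracting the second from the third: 2A + 12C = -44.
Solving: C = -4, A = 2, then B = 1.
So t_k = 2·k + 1 + (-4)·2^k; at k=13 this is -32741.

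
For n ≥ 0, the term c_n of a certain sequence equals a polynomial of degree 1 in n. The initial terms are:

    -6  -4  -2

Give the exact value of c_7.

8

1st diffs: 2, 2 (constant).
So c_n = 2n - 6.
Evaluating at n = 7 gives c_7 = 8.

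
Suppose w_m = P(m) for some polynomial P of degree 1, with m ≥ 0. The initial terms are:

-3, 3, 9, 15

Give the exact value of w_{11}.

63

1st diffs: 6, 6, 6 (constant).
So w_m = 6m - 3.
Evaluating at m = 11 gives w_{11} = 63.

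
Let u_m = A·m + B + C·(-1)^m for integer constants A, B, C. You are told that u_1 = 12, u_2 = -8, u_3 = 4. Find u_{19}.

Plug in m = 1, 2, 3: A + B - C = 12; 2A + B + C = -8; 3A + B - C = 4.
Subtracting the first from the second: A + 2C = -20.
Subtracting the second from the third: A - 2C = 12.
Solving: C = -8, A = -4, then B = 8.
Therefore u_{19} = -76 + 8 + (-8)·(-1) = -60.

-60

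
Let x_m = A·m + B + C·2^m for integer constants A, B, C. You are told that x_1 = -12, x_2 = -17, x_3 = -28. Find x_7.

-384

Plug in m = 1, 2, 3: A + B + 2C = -12; 2A + B + 4C = -17; 3A + B + 8C = -28.
Subtracting the first from the second: A + 2C = -5.
Subtracting the second from the third: A + 4C = -11.
Solving: C = -3, A = 1, then B = -7.
So x_m = 1·m + (-7) + (-3)·2^m; at m=7 this is -384.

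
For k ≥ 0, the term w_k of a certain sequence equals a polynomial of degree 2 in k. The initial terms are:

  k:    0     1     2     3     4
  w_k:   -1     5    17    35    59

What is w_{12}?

467

1st diffs: 6, 12, 18, 24.
2nd diffs: 6, 6, 6 (constant).
Newton forward-difference form: w_k = -1 + 6·C(k,1) + 6·C(k,2).
At k = 12: k = 12, so w_{12} = -1 + 72 + 396 = 467.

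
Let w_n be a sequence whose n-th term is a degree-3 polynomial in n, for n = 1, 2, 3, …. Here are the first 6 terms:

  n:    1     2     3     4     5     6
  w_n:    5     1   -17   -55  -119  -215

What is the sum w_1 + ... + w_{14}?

1st diffs: -4, -18, -38, -64, -96.
2nd diffs: -14, -20, -26, -32.
3rd diffs: -6, -6, -6 (constant).
Newton forward-difference form: w_n = 5 + (-4)·C(n-1,1) + (-14)·C(n-1,2) + (-6)·C(n-1,3).
Continuing: …, -349, -527, -755, -1039, …, w_{14} = -2855.
Summing n = 1..14 (14 terms) gives -11396.

-11396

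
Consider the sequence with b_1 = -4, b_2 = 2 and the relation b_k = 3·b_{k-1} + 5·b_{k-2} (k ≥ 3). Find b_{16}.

b_3 = -14; b_4 = -32; b_5 = -166; …; b_{13} = -15174436; b_{14} = -63619918; b_{15} = -266731934; b_{16} = -1118295392.

-1118295392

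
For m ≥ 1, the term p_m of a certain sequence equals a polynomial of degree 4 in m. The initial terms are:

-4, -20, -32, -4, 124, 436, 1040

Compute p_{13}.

19868

1st diffs: -16, -12, 28, 128, 312, 604.
2nd diffs: 4, 40, 100, 184, 292.
3rd diffs: 36, 60, 84, 108.
4th diffs: 24, 24, 24 (constant).
So p_m = m^4 - 4m^3 + m^2 - 6m + 4.
Evaluating at m = 13 gives p_{13} = 19868.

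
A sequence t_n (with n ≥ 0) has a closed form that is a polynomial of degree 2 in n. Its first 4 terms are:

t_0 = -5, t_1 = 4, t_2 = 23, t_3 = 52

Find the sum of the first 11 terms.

2090

1st diffs: 9, 19, 29.
2nd diffs: 10, 10 (constant).
So t_n = 5n^2 + 4n - 5.
Continuing: …, 91, 140, 199, 268, …, t_{10} = 535.
Summing n = 0..10 (11 terms) gives 2090.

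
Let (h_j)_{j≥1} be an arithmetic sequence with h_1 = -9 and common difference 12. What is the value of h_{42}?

483

h_j = -9 + (j - 1)·12.
h_{42} = -9 + 41·12 = 483.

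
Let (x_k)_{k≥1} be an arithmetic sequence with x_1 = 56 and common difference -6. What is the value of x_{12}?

x_k = 56 + (k - 1)·(-6).
x_{12} = 56 + 11·(-6) = -10.

-10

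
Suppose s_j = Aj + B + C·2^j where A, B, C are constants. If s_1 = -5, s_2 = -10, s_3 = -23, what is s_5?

-113

Plug in j = 1, 2, 3: A + B + 2C = -5; 2A + B + 4C = -10; 3A + B + 8C = -23.
Subtracting the first from the second: A + 2C = -5.
Subtracting the second from the third: A + 4C = -13.
Solving: C = -4, A = 3, then B = 0.
So s_j = 3·j + 0 + (-4)·2^j; at j=5 this is -113.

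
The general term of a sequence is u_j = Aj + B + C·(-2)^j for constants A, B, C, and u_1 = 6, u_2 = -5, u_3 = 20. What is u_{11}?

At j = 1, 2, 3: A + B - 2C = 6; 2A + B + 4C = -5; 3A + B - 8C = 20.
Subtracting the first from the second: A + 6C = -11.
Subtracting the second from the third: A - 12C = 25.
Solving: C = -2, A = 1, then B = 1.
So u_j = 1·j + 1 + (-2)·(-2)^j; at j=11 this is 4108.

4108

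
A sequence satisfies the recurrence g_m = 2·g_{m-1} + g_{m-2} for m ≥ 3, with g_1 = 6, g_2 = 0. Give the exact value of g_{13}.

34446

Step forward from the initial values:
g_3 = 6, g_4 = 12, g_5 = 30, …, g_{10} = 2448, g_{11} = 5910, g_{12} = 14268, g_{13} = 34446.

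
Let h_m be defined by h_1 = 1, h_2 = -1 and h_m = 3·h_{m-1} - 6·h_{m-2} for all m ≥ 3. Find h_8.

459

Step forward from the initial values:
h_3 = -9, h_4 = -21, h_5 = -9, h_6 = 99, h_7 = 351, h_8 = 459.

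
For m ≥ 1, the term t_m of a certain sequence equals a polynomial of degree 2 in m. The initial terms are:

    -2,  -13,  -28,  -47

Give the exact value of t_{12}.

1st diffs: -11, -15, -19.
2nd diffs: -4, -4 (constant).
So t_m = -2m^2 - 5m + 5.
Evaluating at m = 12 gives t_{12} = -343.

-343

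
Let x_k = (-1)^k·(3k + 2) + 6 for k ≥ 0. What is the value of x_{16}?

56

(-1)^16 = 1; 3k + 2 at k=16 is 50; so x_{16} = 56.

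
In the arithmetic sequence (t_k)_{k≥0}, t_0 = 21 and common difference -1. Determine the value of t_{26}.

t_k = 21 + (k - 0)·(-1).
t_{26} = 21 + 26·(-1) = -5.

-5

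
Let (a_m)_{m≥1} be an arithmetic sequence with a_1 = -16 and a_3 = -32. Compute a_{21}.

Common difference d = (-32 - (-16)) / (3 - 1) = -8.
a_m = -16 + (m - 1)·(-8).
a_{21} = -16 + 20·(-8) = -176.

-176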